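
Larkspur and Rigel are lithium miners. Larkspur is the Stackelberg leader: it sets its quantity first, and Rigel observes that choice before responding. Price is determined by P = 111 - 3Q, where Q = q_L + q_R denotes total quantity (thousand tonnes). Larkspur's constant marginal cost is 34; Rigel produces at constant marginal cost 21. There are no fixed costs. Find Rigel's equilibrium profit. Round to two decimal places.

The follower Rigel best-responds to any q_L: π_R = (111 - 3Q)q_R - 21q_R.
∂π_R/∂q_R = 90 - 3q_L - 6q_R = 0 gives the reaction function q_R = (90 - 3q_L)/6.
The leader anticipates this reaction. Substituting into P = 111 - 3Q gives P = 66 - (3/2)q_L, so π_L = (66 - (3/2)q_L)q_L - 34q_L.
Leader FOC: 32 - 3q_L = 0, so q_L = 32/3.
Then q_R = (90 - 3·(32/3))/6 = 29/3.
Price P = 111 - 3·(61/3) = 50.
Rigel's profit: (50 - 21)·(29/3) = 841/3.

280.33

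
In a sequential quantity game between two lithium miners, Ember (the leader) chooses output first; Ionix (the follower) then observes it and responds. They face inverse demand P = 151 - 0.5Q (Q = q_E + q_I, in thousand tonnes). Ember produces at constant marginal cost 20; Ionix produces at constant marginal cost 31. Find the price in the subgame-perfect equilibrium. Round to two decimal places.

55.50

The follower Ionix best-responds to any q_E: π_I = (151 - 0.5Q)q_I - 31q_I.
∂π_I/∂q_I = 120 - (1/2)q_E - q_I = 0 gives the reaction function q_I = (120 - (1/2)q_E).
The leader anticipates this reaction. Substituting into P = 151 - 0.5Q gives P = 91 - (1/4)q_E, so π_E = (91 - (1/4)q_E)q_E - 20q_E.
Maximising: ∂π_E/∂q_E = 71 - (1/2)q_E = 0, giving q_E = 142.
Then q_I = (120 - (1/2)·142) = 49.
Total output Q = 191, so price P = 151 - (1/2)·191 = 111/2.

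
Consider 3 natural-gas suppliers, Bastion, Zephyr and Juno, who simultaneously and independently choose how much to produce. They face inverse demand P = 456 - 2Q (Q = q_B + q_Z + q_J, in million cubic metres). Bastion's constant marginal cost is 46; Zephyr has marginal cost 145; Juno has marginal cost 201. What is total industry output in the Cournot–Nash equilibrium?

122

Bastion's profit: π_B = (456 - 2Q)q_B - (46q_B). Setting ∂π_B/∂q_B = 0: 410 - 4q_B - 2(q_Z + q_J) = 0.
Zephyr's first-order condition: 311 - 4q_Z - 2(q_B + q_J) = 0.
Juno's profit: π_J = (456 - 2Q)q_J - (201q_J). Setting ∂π_J/∂q_J = 0: 255 - 4q_J - 2(q_B + q_Z) = 0.
Adding the 3 first-order conditions: 976 − 8Q = 0, so Q = 122.
Back-substituting: q_B = (410 − 244)/2 = 83, q_Z = (311 − 244)/2 = 67/2, q_J = (255 − 244)/2 = 11/2.
Total output Q = 83 + 67/2 + 11/2 = 122.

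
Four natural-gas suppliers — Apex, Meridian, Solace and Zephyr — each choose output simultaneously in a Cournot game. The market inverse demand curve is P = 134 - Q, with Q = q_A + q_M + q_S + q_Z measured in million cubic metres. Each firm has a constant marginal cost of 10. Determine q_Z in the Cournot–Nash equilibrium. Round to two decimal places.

Each firm earns π_i = (134 - Q)q_i - 10q_i.
Setting ∂π_i/∂q_i = 0 with rivals' quantities fixed: 124 - 2q_i - Σ_{j≠i} q_j = 0.
By symmetry each firm produces the same amount; substituting Σ_{j≠i} q_j = 3q_i yields q_i = 124/5.

24.80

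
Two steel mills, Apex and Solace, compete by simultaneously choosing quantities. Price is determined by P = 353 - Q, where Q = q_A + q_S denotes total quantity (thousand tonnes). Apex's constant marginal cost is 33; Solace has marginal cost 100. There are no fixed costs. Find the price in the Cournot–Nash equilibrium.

162

Apex's profit: π_A = (353 - Q)q_A - (33q_A). Setting ∂π_A/∂q_A = 0: 320 - 2q_A - (q_S) = 0.
Solace's profit: π_S = (353 - Q)q_S - (100q_S). Setting ∂π_S/∂q_S = 0: 253 - 2q_S - (q_A) = 0.
Best responses: q_A = (320 - q_S)/2, q_S = (253 - q_A)/2.
Solving the pair: q_A = 129, q_S = 62.
Total output Q = 191, so price P = 353 - 191 = 162.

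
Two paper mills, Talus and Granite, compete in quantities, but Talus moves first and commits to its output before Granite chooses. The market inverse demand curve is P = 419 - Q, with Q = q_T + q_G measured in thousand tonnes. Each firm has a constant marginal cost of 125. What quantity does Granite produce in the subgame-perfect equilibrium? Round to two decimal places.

The follower Granite best-responds to any q_T: π_G = (419 - Q)q_G - 125q_G.
Setting the follower's marginal profit to zero, 294 - q_T - 2q_G = 0, i.e. q_G = (294 - q_T)/2.
The leader anticipates this reaction. Substituting into P = 419 - Q gives P = 272 - (1/2)q_T, so π_T = (272 - (1/2)q_T)q_T - 125q_T.
Leader FOC: 147 - q_T = 0, so q_T = 147.
Then q_G = (294 - 147)/2 = 147/2.

73.50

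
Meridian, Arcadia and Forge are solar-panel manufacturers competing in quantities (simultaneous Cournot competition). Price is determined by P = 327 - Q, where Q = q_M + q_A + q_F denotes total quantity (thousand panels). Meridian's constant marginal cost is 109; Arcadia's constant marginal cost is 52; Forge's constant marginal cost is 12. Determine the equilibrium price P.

125

Meridian's profit: π_M = (327 - Q)q_M - (109q_M). Setting ∂π_M/∂q_M = 0: 218 - 2q_M - (q_A + q_F) = 0.
Arcadia's first-order condition: 275 - 2q_A - (q_M + q_F) = 0.
Forge's first-order condition: 315 - 2q_F - (q_M + q_A) = 0.
Summing all 3 equations gives 808 − 4Q = 0, hence Q = 202.
Back-substituting: q_M = (218 − 202) = 16, q_A = (275 − 202) = 73, q_F = (315 − 202) = 113.
Total output Q = 202, so price P = 327 - 202 = 125.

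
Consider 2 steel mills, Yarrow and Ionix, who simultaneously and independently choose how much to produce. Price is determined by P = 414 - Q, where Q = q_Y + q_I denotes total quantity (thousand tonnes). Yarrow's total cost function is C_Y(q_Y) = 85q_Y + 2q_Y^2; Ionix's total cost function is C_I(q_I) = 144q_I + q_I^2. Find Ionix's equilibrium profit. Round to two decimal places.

Yarrow's profit: π_Y = (414 - Q)q_Y - (85q_Y + 2q_Y²). Setting ∂π_Y/∂q_Y = 0: 329 - 6q_Y - (q_I) = 0.
Ionix's first-order condition: 270 - 4q_I - (q_Y) = 0.
So q_Y = (329 - q_I)/6 and q_I = (270 - q_Y)/4.
Substituting one into the other gives q_Y = 1046/23 and q_I = 1291/23.
Price P = 414 - 101.6087 = 312.3913.
Ionix's profit: 312.3913·(1291/23) - 144·(1291/23) - (1291/23)² = 6301.2514.

6301.25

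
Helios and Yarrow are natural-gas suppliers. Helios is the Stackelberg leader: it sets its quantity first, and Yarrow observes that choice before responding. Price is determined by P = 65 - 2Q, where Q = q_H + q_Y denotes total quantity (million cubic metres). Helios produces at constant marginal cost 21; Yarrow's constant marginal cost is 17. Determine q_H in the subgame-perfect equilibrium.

Solve by backward induction. Given q_H, the follower Yarrow maximises π_Y = (65 - 2q_H - 2q_Y)q_Y - 17q_Y.
Setting the follower's marginal profit to zero, 48 - 2q_H - 4q_Y = 0, i.e. q_Y = (48 - 2q_H)/4.
Helios substitutes q_Y(q_H) into its own profit: π_H = q_H(65 - 2q_H - (48 - 2q_H)/2) - 21q_H = (41 - q_H)q_H - 21q_H.
The leader's first-order condition 20 - 2q_H = 0 yields q_H = 10.
Then q_Y = (48 - 2·10)/4 = 7.

10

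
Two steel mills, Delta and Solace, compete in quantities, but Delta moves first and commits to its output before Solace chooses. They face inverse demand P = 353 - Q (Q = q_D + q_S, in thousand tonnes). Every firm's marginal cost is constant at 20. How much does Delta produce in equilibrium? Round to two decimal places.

The follower Solace best-responds to any q_D: π_S = (353 - Q)q_S - 20q_S.
Follower FOC: 333 - q_D - 2q_S = 0, so q_S(q_D) = (333 - q_D)/2.
Delta substitutes q_S(q_D) into its own profit: π_D = q_D(353 - q_D - (333 - q_D)/2) - 20q_D = (373/2 - (1/2)q_D)q_D - 20q_D.
The leader's first-order condition 333/2 - q_D = 0 yields q_D = 333/2.
Then q_S = (333 - 333/2)/2 = 333/4.

166.50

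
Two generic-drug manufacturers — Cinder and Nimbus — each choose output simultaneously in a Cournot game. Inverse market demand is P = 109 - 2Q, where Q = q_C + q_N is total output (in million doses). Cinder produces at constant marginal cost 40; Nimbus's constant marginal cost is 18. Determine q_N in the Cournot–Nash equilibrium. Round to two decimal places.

Cinder's profit: π_C = (109 - 2Q)q_C - (40q_C). Setting ∂π_C/∂q_C = 0: 69 - 4q_C - 2(q_N) = 0.
Nimbus's first-order condition: 91 - 4q_N - 2(q_C) = 0.
Rearranging gives the reaction functions q_C = (69 - 2q_N)/4 and q_N = (91 - 2q_C)/4.
Substituting one into the other gives q_C = 47/6 and q_N = 113/6.

18.83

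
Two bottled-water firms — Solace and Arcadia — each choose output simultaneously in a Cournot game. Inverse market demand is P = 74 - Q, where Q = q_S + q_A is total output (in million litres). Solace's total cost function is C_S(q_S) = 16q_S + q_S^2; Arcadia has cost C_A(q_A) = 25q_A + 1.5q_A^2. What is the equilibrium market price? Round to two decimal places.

54.05

Solace's profit: π_S = (74 - Q)q_S - (16q_S + q_S²). Setting ∂π_S/∂q_S = 0: 58 - 4q_S - (q_A) = 0.
Arcadia's profit: π_A = (74 - Q)q_A - (25q_A + (3/2)q_A²). Setting ∂π_A/∂q_A = 0: 49 - 5q_A - (q_S) = 0.
So q_S = (58 - q_A)/4 and q_A = (49 - q_S)/5.
Solving the pair: q_S = 241/19, q_A = 138/19.
Total output Q = 379/19, so price P = 74 - 379/19 = 1027/19.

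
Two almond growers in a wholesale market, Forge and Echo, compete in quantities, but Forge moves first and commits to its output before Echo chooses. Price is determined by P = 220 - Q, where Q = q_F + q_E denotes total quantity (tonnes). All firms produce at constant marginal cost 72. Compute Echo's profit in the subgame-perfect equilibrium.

1369

Solve by backward induction. Given q_F, the follower Echo maximises π_E = (220 - q_F - q_E)q_E - 72q_E.
∂π_E/∂q_E = 148 - q_F - 2q_E = 0 gives the reaction function q_E = (148 - q_F)/2.
The leader anticipates this reaction. Substituting into P = 220 - Q gives P = 146 - (1/2)q_F, so π_F = (146 - (1/2)q_F)q_F - 72q_F.
Maximising: ∂π_F/∂q_F = 74 - q_F = 0, giving q_F = 74.
Then q_E = (148 - 74)/2 = 37.
Price P = 220 - 111 = 109.
Echo's profit: (109 - 72)·37 = 1369.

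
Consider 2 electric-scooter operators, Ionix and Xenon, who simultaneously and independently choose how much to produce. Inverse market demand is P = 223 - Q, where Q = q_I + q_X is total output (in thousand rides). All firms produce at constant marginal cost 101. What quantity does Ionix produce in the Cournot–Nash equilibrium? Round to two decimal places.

A representative firm's profit is π_i = q_i(223 - Q) - 101q_i.
First-order condition (treating rivals' output as given): 122 - 2q_i - q_j = 0.
With identical firms every q_j equals q_i, so q_j = q_i and 122 = 3q_i, giving q_i = 122/3.

40.67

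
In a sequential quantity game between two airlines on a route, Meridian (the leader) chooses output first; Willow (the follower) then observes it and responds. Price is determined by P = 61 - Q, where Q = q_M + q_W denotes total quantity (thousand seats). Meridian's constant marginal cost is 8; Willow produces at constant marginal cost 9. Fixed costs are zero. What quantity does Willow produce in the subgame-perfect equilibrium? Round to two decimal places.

12.50

The follower Willow best-responds to any q_M: π_W = (61 - Q)q_W - 9q_W.
∂π_W/∂q_W = 52 - q_M - 2q_W = 0 gives the reaction function q_W = (52 - q_M)/2.
Meridian substitutes q_W(q_M) into its own profit: π_M = q_M(61 - q_M - (52 - q_M)/2) - 8q_M = (35 - (1/2)q_M)q_M - 8q_M.
Maximising: ∂π_M/∂q_M = 27 - q_M = 0, giving q_M = 27.
Then q_W = (52 - 27)/2 = 25/2.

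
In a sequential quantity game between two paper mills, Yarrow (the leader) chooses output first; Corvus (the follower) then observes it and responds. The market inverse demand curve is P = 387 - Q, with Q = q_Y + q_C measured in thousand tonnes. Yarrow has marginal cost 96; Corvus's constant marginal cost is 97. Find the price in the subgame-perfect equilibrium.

Solve by backward induction. Given q_Y, the follower Corvus maximises π_C = (387 - q_Y - q_C)q_C - 97q_C.
∂π_C/∂q_C = 290 - q_Y - 2q_C = 0 gives the reaction function q_C = (290 - q_Y)/2.
Yarrow substitutes q_C(q_Y) into its own profit: π_Y = q_Y(387 - q_Y - (290 - q_Y)/2) - 96q_Y = (242 - (1/2)q_Y)q_Y - 96q_Y.
Maximising: ∂π_Y/∂q_Y = 146 - q_Y = 0, giving q_Y = 146.
Then q_C = (290 - 146)/2 = 72.
Total output Q = 218, so price P = 387 - 218 = 169.

169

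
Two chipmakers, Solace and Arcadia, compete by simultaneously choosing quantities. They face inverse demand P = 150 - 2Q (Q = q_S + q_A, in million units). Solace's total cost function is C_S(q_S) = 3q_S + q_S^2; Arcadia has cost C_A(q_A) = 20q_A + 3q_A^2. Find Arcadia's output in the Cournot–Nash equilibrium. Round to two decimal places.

Solace's profit: π_S = (150 - 2Q)q_S - (3q_S + q_S²). Setting ∂π_S/∂q_S = 0: 147 - 6q_S - 2(q_A) = 0.
Arcadia's profit: π_A = (150 - 2Q)q_A - (20q_A + 3q_A²). Setting ∂π_A/∂q_A = 0: 130 - 10q_A - 2(q_S) = 0.
Best responses: q_S = (147 - 2q_A)/6, q_A = (130 - 2q_S)/10.
Solving the pair: q_S = 605/28, q_A = 243/28.

8.68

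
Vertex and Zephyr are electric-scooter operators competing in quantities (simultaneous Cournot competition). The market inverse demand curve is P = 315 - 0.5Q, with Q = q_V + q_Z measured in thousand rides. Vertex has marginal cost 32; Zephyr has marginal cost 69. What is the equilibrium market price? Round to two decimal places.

Vertex's profit: π_V = (315 - 0.5Q)q_V - (32q_V). Setting ∂π_V/∂q_V = 0: 283 - q_V - (1/2)(q_Z) = 0.
Zephyr's first-order condition: 246 - q_Z - (1/2)(q_V) = 0.
Best responses: q_V = (283 - (1/2)q_Z), q_Z = (246 - (1/2)q_V).
Solving the pair: q_V = 640/3, q_Z = 418/3.
Total output Q = 1058/3, so price P = 315 - (1/2)·(1058/3) = 416/3.

138.67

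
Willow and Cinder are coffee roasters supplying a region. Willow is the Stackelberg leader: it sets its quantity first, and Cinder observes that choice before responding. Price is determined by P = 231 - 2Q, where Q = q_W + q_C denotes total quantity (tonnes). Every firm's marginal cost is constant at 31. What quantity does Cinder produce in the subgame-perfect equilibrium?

The follower Cinder best-responds to any q_W: π_C = (231 - 2Q)q_C - 31q_C.
Follower FOC: 200 - 2q_W - 4q_C = 0, so q_C(q_W) = (200 - 2q_W)/4.
The leader anticipates this reaction. Substituting into P = 231 - 2Q gives P = 131 - q_W, so π_W = (131 - q_W)q_W - 31q_W.
The leader's first-order condition 100 - 2q_W = 0 yields q_W = 50.
Then q_C = (200 - 2·50)/4 = 25.

25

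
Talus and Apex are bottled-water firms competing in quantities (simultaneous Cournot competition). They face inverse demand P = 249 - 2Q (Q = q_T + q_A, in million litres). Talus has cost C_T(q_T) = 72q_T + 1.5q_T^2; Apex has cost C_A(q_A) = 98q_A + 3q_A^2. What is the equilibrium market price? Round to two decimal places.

Talus's profit: π_T = (249 - 2Q)q_T - (72q_T + (3/2)q_T²). Setting ∂π_T/∂q_T = 0: 177 - 7q_T - 2(q_A) = 0.
Apex's first-order condition: 151 - 10q_A - 2(q_T) = 0.
Rearranging gives the reaction functions q_T = (177 - 2q_A)/7 and q_A = (151 - 2q_T)/10.
Substituting one into the other gives q_T = 734/33 and q_A = 703/66.
Total output Q = 32.8939, so price P = 249 - 2·32.8939 = 183.2121.

183.21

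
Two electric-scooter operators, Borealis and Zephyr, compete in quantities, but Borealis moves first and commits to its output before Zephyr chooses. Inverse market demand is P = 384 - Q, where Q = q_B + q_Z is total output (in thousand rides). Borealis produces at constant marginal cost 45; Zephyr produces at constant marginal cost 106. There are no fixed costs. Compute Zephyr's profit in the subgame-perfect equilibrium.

1521

Solve by backward induction. Given q_B, the follower Zephyr maximises π_Z = (384 - q_B - q_Z)q_Z - 106q_Z.
Setting the follower's marginal profit to zero, 278 - q_B - 2q_Z = 0, i.e. q_Z = (278 - q_B)/2.
Borealis substitutes q_Z(q_B) into its own profit: π_B = q_B(384 - q_B - (278 - q_B)/2) - 45q_B = (245 - (1/2)q_B)q_B - 45q_B.
Maximising: ∂π_B/∂q_B = 200 - q_B = 0, giving q_B = 200.
Then q_Z = (278 - 200)/2 = 39.
Price P = 384 - 239 = 145.
Zephyr's profit: (145 - 106)·39 = 1521.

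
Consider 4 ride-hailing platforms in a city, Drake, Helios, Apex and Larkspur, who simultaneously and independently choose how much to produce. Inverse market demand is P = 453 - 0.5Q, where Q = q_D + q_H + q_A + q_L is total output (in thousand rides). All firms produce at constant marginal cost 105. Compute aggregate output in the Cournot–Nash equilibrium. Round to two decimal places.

556.80

Each firm earns π_i = (453 - 0.5Q)q_i - 105q_i.
First-order condition (treating rivals' output as given): 348 - q_i - (1/2)·Σ_{j≠i} q_j = 0.
By symmetry each firm produces the same amount; substituting Σ_{j≠i} q_j = 3q_i yields q_i = 348/(5/2) = 696/5.
Total output Q = 696/5 + 696/5 + 696/5 + 696/5 = 556.8000.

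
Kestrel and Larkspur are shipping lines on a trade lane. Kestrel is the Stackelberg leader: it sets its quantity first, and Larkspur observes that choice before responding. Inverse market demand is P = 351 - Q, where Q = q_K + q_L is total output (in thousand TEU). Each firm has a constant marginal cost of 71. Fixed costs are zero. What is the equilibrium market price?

The follower Larkspur best-responds to any q_K: π_L = (351 - Q)q_L - 71q_L.
Setting the follower's marginal profit to zero, 280 - q_K - 2q_L = 0, i.e. q_L = (280 - q_K)/2.
The leader anticipates this reaction. Substituting into P = 351 - Q gives P = 211 - (1/2)q_K, so π_K = (211 - (1/2)q_K)q_K - 71q_K.
Leader FOC: 140 - q_K = 0, so q_K = 140.
Then q_L = (280 - 140)/2 = 70.
Total output Q = 210, so price P = 351 - 210 = 141.

141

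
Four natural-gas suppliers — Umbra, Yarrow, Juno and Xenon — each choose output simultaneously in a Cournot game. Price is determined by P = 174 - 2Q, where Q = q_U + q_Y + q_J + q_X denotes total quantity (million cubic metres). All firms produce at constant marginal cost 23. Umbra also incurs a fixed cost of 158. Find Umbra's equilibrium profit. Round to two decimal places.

298.02

A representative firm's profit is π_i = q_i(174 - 2Q) - 23q_i.
First-order condition (treating rivals' output as given): 151 - 4q_i - 2·Σ_{j≠i} q_j = 0.
By symmetry each firm produces the same amount; substituting Σ_{j≠i} q_j = 3q_i yields q_i = 151/10.
Price P = 174 - 2·(302/5) = 266/5.
Umbra's profit: (266/5 - 23)·(151/10) - 158 = 298.0200.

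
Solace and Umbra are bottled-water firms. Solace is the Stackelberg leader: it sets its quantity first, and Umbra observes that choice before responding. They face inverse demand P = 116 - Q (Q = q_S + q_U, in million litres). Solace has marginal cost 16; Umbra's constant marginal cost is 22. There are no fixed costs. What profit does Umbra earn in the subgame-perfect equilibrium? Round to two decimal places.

420.25

Solve by backward induction. Given q_S, the follower Umbra maximises π_U = (116 - q_S - q_U)q_U - 22q_U.
Setting the follower's marginal profit to zero, 94 - q_S - 2q_U = 0, i.e. q_U = (94 - q_S)/2.
Solace substitutes q_U(q_S) into its own profit: π_S = q_S(116 - q_S - (94 - q_S)/2) - 16q_S = (69 - (1/2)q_S)q_S - 16q_S.
Leader FOC: 53 - q_S = 0, so q_S = 53.
Then q_U = (94 - 53)/2 = 41/2.
Price P = 116 - 147/2 = 85/2.
Umbra's profit: (85/2 - 22)·(41/2) = 1681/4.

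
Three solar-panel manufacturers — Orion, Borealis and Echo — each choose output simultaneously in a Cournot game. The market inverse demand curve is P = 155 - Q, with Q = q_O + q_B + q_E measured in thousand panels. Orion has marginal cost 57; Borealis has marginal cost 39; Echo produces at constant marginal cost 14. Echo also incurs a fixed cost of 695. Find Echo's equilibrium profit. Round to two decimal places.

Orion's profit: π_O = (155 - Q)q_O - (57q_O). Setting ∂π_O/∂q_O = 0: 98 - 2q_O - (q_B + q_E) = 0.
Borealis's first-order condition: 116 - 2q_B - (q_O + q_E) = 0.
Echo's first-order condition: 141 - 2q_E - (q_O + q_B) = 0.
Summing all 3 equations gives 355 − 4Q = 0, hence Q = 355/4.
Back-substituting: q_O = (98 − 355/4) = 37/4, q_B = (116 − 355/4) = 109/4, q_E = (141 − 355/4) = 209/4.
Price P = 155 - 355/4 = 265/4.
Echo's profit: (265/4 - 14)·(209/4) - 695 = 2035.0625.

2035.06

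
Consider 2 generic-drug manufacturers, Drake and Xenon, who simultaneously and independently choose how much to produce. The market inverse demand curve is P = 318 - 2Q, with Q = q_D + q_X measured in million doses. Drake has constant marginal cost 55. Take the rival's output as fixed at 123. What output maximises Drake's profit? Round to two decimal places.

4.25

With the rival's output fixed at 123, Drake's profit is π_D = (318 - 2·123 - 2q_D)q_D - (55q_D) = (72 - 2q_D)q_D - (55q_D).
∂π_D/∂q_D = 17 - 4q_D = 0, so q_D = 17/4.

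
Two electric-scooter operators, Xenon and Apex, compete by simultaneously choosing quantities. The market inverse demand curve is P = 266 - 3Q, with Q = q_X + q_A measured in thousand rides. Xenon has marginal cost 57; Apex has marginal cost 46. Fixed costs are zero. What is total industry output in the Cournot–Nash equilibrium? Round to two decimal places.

Xenon's profit: π_X = (266 - 3Q)q_X - (57q_X). Setting ∂π_X/∂q_X = 0: 209 - 6q_X - 3(q_A) = 0.
Apex's profit: π_A = (266 - 3Q)q_A - (46q_A). Setting ∂π_A/∂q_A = 0: 220 - 6q_A - 3(q_X) = 0.
So q_X = (209 - 3q_A)/6 and q_A = (220 - 3q_X)/6.
Substituting one into the other gives q_X = 22 and q_A = 77/3.
Total output Q = 22 + 77/3 = 143/3.

47.67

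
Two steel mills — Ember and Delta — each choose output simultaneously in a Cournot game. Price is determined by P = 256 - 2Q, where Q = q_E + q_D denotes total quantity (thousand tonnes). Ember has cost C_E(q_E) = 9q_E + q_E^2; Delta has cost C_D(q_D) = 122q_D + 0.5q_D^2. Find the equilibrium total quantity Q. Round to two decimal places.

49.12

Ember's profit: π_E = (256 - 2Q)q_E - (9q_E + q_E²). Setting ∂π_E/∂q_E = 0: 247 - 6q_E - 2(q_D) = 0.
Delta's first-order condition: 134 - 5q_D - 2(q_E) = 0.
So q_E = (247 - 2q_D)/6 and q_D = (134 - 2q_E)/5.
Solving the pair: q_E = 967/26, q_D = 155/13.
Total output Q = 967/26 + 155/13 = 1277/26.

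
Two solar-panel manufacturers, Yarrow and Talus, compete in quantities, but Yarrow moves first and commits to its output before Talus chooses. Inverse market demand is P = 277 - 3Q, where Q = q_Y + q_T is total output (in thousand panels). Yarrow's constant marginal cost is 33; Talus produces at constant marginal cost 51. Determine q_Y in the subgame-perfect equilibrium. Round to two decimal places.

Solve by backward induction. Given q_Y, the follower Talus maximises π_T = (277 - 3q_Y - 3q_T)q_T - 51q_T.
Setting the follower's marginal profit to zero, 226 - 3q_Y - 6q_T = 0, i.e. q_T = (226 - 3q_Y)/6.
Yarrow substitutes q_T(q_Y) into its own profit: π_Y = q_Y(277 - 3q_Y - (226 - 3q_Y)/2) - 33q_Y = (164 - (3/2)q_Y)q_Y - 33q_Y.
Maximising: ∂π_Y/∂q_Y = 131 - 3q_Y = 0, giving q_Y = 131/3.
Then q_T = (226 - 3·(131/3))/6 = 95/6.

43.67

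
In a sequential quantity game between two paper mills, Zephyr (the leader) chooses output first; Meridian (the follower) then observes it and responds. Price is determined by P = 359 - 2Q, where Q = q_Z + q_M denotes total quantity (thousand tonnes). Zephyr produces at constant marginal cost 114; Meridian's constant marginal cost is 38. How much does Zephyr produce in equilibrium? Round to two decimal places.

Solve by backward induction. Given q_Z, the follower Meridian maximises π_M = (359 - 2q_Z - 2q_M)q_M - 38q_M.
Follower FOC: 321 - 2q_Z - 4q_M = 0, so q_M(q_Z) = (321 - 2q_Z)/4.
The leader anticipates this reaction. Substituting into P = 359 - 2Q gives P = 397/2 - q_Z, so π_Z = (397/2 - q_Z)q_Z - 114q_Z.
The leader's first-order condition 169/2 - 2q_Z = 0 yields q_Z = 169/4.
Then q_M = (321 - 2·(169/4))/4 = 473/8.

42.25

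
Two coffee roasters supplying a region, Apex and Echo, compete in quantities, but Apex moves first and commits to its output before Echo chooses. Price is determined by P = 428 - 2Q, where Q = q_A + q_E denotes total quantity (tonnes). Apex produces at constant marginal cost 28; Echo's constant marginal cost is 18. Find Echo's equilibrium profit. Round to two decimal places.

Solve by backward induction. Given q_A, the follower Echo maximises π_E = (428 - 2q_A - 2q_E)q_E - 18q_E.
Follower FOC: 410 - 2q_A - 4q_E = 0, so q_E(q_A) = (410 - 2q_A)/4.
The leader anticipates this reaction. Substituting into P = 428 - 2Q gives P = 223 - q_A, so π_A = (223 - q_A)q_A - 28q_A.
Leader FOC: 195 - 2q_A = 0, so q_A = 195/2.
Then q_E = (410 - 2·(195/2))/4 = 215/4.
Price P = 428 - 2·(605/4) = 251/2.
Echo's profit: (251/2 - 18)·(215/4) = 5778.1250.

5778.13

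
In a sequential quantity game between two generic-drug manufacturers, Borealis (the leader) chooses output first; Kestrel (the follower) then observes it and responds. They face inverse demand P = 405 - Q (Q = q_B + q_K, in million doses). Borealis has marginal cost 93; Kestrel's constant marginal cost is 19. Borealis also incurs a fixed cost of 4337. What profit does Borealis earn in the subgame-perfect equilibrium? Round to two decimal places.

2743.50

The follower Kestrel best-responds to any q_B: π_K = (405 - Q)q_K - 19q_K.
∂π_K/∂q_K = 386 - q_B - 2q_K = 0 gives the reaction function q_K = (386 - q_B)/2.
Borealis substitutes q_K(q_B) into its own profit: π_B = q_B(405 - q_B - (386 - q_B)/2) - 93q_B = (212 - (1/2)q_B)q_B - 93q_B.
The leader's first-order condition 119 - q_B = 0 yields q_B = 119.
Then q_K = (386 - 119)/2 = 267/2.
Price P = 405 - 505/2 = 305/2.
Borealis's profit: (305/2 - 93)·119 - 4337 = 2743.5000.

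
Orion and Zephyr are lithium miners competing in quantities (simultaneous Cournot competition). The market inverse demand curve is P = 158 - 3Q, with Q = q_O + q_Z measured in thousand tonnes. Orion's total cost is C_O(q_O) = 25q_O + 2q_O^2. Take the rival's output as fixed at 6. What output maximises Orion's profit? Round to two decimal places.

11.50

With the rival's output fixed at 6, Orion's profit is π_O = (158 - 3·6 - 3q_O)q_O - (25q_O + 2q_O²) = (140 - 3q_O)q_O - (25q_O + 2q_O²).
∂π_O/∂q_O = 115 - 10q_O = 0, so q_O = 23/2.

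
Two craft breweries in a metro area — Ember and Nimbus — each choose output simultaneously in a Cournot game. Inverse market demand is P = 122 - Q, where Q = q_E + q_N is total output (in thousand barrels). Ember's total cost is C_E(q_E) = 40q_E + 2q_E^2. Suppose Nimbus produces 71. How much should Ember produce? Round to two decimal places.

With the rival's output fixed at 71, Ember's profit is π_E = (122 - 71 - q_E)q_E - (40q_E + 2q_E²) = (51 - q_E)q_E - (40q_E + 2q_E²).
∂π_E/∂q_E = 11 - 6q_E = 0, so q_E = 11/6.

1.83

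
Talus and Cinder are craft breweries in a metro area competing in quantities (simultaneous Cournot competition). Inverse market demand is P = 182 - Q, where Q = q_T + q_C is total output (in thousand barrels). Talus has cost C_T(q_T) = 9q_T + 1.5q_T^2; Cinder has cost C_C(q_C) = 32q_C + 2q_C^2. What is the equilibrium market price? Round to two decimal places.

Talus's profit: π_T = (182 - Q)q_T - (9q_T + (3/2)q_T²). Setting ∂π_T/∂q_T = 0: 173 - 5q_T - (q_C) = 0.
Cinder's profit: π_C = (182 - Q)q_C - (32q_C + 2q_C²). Setting ∂π_C/∂q_C = 0: 150 - 6q_C - (q_T) = 0.
Rearranging gives the reaction functions q_T = (173 - q_C)/5 and q_C = (150 - q_T)/6.
Solving the pair: q_T = 888/29, q_C = 577/29.
Total output Q = 1465/29, so price P = 182 - 1465/29 = 131.4828.

131.48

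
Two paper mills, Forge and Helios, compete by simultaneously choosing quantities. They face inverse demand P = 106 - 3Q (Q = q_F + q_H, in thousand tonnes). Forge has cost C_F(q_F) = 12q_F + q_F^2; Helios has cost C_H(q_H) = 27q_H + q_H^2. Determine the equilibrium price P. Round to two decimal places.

Forge's profit: π_F = (106 - 3Q)q_F - (12q_F + q_F²). Setting ∂π_F/∂q_F = 0: 94 - 8q_F - 3(q_H) = 0.
Helios's profit: π_H = (106 - 3Q)q_H - (27q_H + q_H²). Setting ∂π_H/∂q_H = 0: 79 - 8q_H - 3(q_F) = 0.
Rearranging gives the reaction functions q_F = (94 - 3q_H)/8 and q_H = (79 - 3q_F)/8.
Substituting one into the other gives q_F = 103/11 and q_H = 70/11.
Total output Q = 173/11, so price P = 106 - 3·(173/11) = 647/11.

58.82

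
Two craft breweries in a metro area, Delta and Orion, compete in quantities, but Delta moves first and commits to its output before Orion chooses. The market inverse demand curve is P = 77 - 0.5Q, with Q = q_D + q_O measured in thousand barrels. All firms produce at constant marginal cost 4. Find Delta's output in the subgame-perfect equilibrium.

Solve by backward induction. Given q_D, the follower Orion maximises π_O = (77 - (1/2)q_D - (1/2)q_O)q_O - 4q_O.
Setting the follower's marginal profit to zero, 73 - (1/2)q_D - q_O = 0, i.e. q_O = (73 - (1/2)q_D).
The leader anticipates this reaction. Substituting into P = 77 - 0.5Q gives P = 81/2 - (1/4)q_D, so π_D = (81/2 - (1/4)q_D)q_D - 4q_D.
Maximising: ∂π_D/∂q_D = 73/2 - (1/2)q_D = 0, giving q_D = 73.
Then q_O = (73 - (1/2)·73) = 73/2.

73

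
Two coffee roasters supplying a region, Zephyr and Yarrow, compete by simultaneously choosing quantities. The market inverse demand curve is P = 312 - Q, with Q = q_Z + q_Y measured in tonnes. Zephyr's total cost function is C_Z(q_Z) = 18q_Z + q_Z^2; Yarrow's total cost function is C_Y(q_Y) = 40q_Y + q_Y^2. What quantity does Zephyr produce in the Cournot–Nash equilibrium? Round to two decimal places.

60.27

Zephyr's profit: π_Z = (312 - Q)q_Z - (18q_Z + q_Z²). Setting ∂π_Z/∂q_Z = 0: 294 - 4q_Z - (q_Y) = 0.
Yarrow's first-order condition: 272 - 4q_Y - (q_Z) = 0.
Best responses: q_Z = (294 - q_Y)/4, q_Y = (272 - q_Z)/4.
Substituting one into the other gives q_Z = 904/15 and q_Y = 794/15.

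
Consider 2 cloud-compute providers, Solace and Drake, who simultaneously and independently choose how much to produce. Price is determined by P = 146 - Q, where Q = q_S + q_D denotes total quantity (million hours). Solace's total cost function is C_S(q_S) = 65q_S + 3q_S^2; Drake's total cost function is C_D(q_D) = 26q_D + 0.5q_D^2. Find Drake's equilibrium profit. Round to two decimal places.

Solace's profit: π_S = (146 - Q)q_S - (65q_S + 3q_S²). Setting ∂π_S/∂q_S = 0: 81 - 8q_S - (q_D) = 0.
Drake's profit: π_D = (146 - Q)q_D - (26q_D + (1/2)q_D²). Setting ∂π_D/∂q_D = 0: 120 - 3q_D - (q_S) = 0.
Best responses: q_S = (81 - q_D)/8, q_D = (120 - q_S)/3.
Solving the pair: q_S = 123/23, q_D = 879/23.
Price P = 146 - 1002/23 = 102.4348.
Drake's profit: 102.4348·(879/23) - 26·(879/23) - (1/2)(879/23)² = 2190.8535.

2190.85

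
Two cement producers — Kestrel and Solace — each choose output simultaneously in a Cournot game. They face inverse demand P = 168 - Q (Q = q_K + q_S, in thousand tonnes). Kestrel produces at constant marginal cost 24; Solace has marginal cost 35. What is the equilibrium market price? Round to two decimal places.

75.67

Kestrel's profit: π_K = (168 - Q)q_K - (24q_K). Setting ∂π_K/∂q_K = 0: 144 - 2q_K - (q_S) = 0.
Solace's first-order condition: 133 - 2q_S - (q_K) = 0.
So q_K = (144 - q_S)/2 and q_S = (133 - q_K)/2.
Solving the pair: q_K = 155/3, q_S = 122/3.
Total output Q = 277/3, so price P = 168 - 277/3 = 227/3.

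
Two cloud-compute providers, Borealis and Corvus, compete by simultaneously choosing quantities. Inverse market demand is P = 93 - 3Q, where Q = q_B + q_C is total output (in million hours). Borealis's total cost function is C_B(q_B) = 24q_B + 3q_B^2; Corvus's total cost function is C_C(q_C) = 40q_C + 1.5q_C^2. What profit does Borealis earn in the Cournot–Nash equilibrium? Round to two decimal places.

Borealis's profit: π_B = (93 - 3Q)q_B - (24q_B + 3q_B²). Setting ∂π_B/∂q_B = 0: 69 - 12q_B - 3(q_C) = 0.
Corvus's profit: π_C = (93 - 3Q)q_C - (40q_C + (3/2)q_C²). Setting ∂π_C/∂q_C = 0: 53 - 9q_C - 3(q_B) = 0.
Best responses: q_B = (69 - 3q_C)/12, q_C = (53 - 3q_B)/9.
Substituting one into the other gives q_B = 14/3 and q_C = 13/3.
Price P = 93 - 3·9 = 66.
Borealis's profit: 66·(14/3) - 24·(14/3) - 3(14/3)² = 392/3.

130.67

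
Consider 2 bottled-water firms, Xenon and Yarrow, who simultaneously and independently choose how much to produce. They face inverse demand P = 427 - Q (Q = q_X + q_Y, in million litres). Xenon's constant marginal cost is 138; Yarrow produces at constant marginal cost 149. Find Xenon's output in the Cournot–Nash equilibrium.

Xenon's profit: π_X = (427 - Q)q_X - (138q_X). Setting ∂π_X/∂q_X = 0: 289 - 2q_X - (q_Y) = 0.
Yarrow's profit: π_Y = (427 - Q)q_Y - (149q_Y). Setting ∂π_Y/∂q_Y = 0: 278 - 2q_Y - (q_X) = 0.
So q_X = (289 - q_Y)/2 and q_Y = (278 - q_X)/2.
Substituting one into the other gives q_X = 100 and q_Y = 89.

100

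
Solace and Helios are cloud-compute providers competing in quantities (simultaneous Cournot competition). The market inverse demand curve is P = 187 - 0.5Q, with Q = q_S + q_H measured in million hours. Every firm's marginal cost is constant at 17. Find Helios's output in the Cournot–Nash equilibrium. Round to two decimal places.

A representative firm's profit is π_i = q_i(187 - 0.5Q) - 17q_i.
Setting ∂π_i/∂q_i = 0 with rivals' quantities fixed: 170 - q_i - (1/2)q_j = 0.
With identical firms every q_j equals q_i, so q_j = q_i and 170 = (3/2)q_i, giving q_i = 340/3.

113.33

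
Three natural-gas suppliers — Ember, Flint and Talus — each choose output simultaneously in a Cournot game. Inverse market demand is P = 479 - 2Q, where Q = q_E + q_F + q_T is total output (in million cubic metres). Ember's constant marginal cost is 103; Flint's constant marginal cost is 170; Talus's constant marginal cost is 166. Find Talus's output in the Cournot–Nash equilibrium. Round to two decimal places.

31.75

Ember's profit: π_E = (479 - 2Q)q_E - (103q_E). Setting ∂π_E/∂q_E = 0: 376 - 4q_E - 2(q_F + q_T) = 0.
Flint's profit: π_F = (479 - 2Q)q_F - (170q_F). Setting ∂π_F/∂q_F = 0: 309 - 4q_F - 2(q_E + q_T) = 0.
Talus's first-order condition: 313 - 4q_T - 2(q_E + q_F) = 0.
Adding the 3 conditions: 998 − 4Q − 4Q = 0, i.e. Q = 499/4.
Back-substituting: q_E = (376 − 499/2)/2 = 253/4, q_F = (309 − 499/2)/2 = 119/4, q_T = (313 − 499/2)/2 = 127/4.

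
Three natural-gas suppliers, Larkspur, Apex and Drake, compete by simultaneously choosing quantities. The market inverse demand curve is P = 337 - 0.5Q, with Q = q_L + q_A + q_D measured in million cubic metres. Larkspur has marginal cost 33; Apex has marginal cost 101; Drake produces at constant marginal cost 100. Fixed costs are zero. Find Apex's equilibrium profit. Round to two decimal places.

Larkspur's profit: π_L = (337 - 0.5Q)q_L - (33q_L). Setting ∂π_L/∂q_L = 0: 304 - q_L - (1/2)(q_A + q_D) = 0.
Apex's first-order condition: 236 - q_A - (1/2)(q_L + q_D) = 0.
Drake's first-order condition: 237 - q_D - (1/2)(q_L + q_A) = 0.
Summing all 3 equations gives 777 − 2Q = 0, hence Q = 777/2.
Back-substituting: q_L = (304 − 777/4)/(1/2) = 439/2, q_A = (236 − 777/4)/(1/2) = 167/2, q_D = (237 − 777/4)/(1/2) = 171/2.
Price P = 337 - (1/2)·(777/2) = 571/4.
Apex's profit: (571/4 - 101)·(167/2) = 3486.1250.

3486.13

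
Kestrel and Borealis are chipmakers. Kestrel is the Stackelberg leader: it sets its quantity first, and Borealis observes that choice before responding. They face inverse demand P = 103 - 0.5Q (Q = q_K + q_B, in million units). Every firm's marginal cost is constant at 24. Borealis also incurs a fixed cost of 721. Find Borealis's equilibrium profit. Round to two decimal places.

Solve by backward induction. Given q_K, the follower Borealis maximises π_B = (103 - (1/2)q_K - (1/2)q_B)q_B - 24q_B.
Setting the follower's marginal profit to zero, 79 - (1/2)q_K - q_B = 0, i.e. q_B = (79 - (1/2)q_K).
Kestrel substitutes q_B(q_K) into its own profit: π_K = q_K(103 - (1/2)q_K - (79 - (1/2)q_K)/2) - 24q_K = (127/2 - (1/4)q_K)q_K - 24q_K.
Leader FOC: 79/2 - (1/2)q_K = 0, so q_K = 79.
Then q_B = (79 - (1/2)·79) = 79/2.
Price P = 103 - (1/2)·(237/2) = 175/4.
Borealis's profit: (175/4 - 24)·(79/2) - 721 = 473/8.

59.13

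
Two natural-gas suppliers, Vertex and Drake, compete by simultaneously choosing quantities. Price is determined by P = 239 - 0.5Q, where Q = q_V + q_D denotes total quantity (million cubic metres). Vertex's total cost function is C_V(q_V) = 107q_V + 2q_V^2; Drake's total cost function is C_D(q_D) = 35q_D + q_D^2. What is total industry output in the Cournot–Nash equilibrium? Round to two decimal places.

84.61

Vertex's profit: π_V = (239 - 0.5Q)q_V - (107q_V + 2q_V²). Setting ∂π_V/∂q_V = 0: 132 - 5q_V - (1/2)(q_D) = 0.
Drake's profit: π_D = (239 - 0.5Q)q_D - (35q_D + q_D²). Setting ∂π_D/∂q_D = 0: 204 - 3q_D - (1/2)(q_V) = 0.
Best responses: q_V = (132 - (1/2)q_D)/5, q_D = (204 - (1/2)q_V)/3.
Substituting one into the other gives q_V = 1176/59 and q_D = 64.6780.
Total output Q = 1176/59 + 64.6780 = 84.6102.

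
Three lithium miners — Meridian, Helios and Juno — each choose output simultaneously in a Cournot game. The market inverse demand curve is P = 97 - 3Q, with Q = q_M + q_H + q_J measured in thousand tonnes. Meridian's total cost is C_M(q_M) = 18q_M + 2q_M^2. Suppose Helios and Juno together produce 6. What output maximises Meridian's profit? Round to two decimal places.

6.10

With rivals' combined output fixed at 6, Meridian's profit is π_M = (97 - 3·6 - 3q_M)q_M - (18q_M + 2q_M²) = (79 - 3q_M)q_M - (18q_M + 2q_M²).
∂π_M/∂q_M = 61 - 10q_M = 0, so q_M = 61/10.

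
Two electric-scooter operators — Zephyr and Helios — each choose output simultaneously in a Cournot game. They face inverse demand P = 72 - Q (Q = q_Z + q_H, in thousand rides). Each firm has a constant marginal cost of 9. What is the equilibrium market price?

30

A representative firm's profit is π_i = q_i(72 - Q) - 9q_i.
Setting ∂π_i/∂q_i = 0 with rivals' quantities fixed: 63 - 2q_i - q_j = 0.
With identical firms every q_j equals q_i, so q_j = q_i and 63 = 3q_i, giving q_i = 21.
Total output Q = 42, so price P = 72 - 42 = 30.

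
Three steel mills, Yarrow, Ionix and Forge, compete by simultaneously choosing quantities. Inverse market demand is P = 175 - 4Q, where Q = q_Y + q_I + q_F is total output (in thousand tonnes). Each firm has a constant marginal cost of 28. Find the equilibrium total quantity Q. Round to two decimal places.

Each firm earns π_i = (175 - 4Q)q_i - 28q_i.
Setting ∂π_i/∂q_i = 0 with rivals' quantities fixed: 147 - 8q_i - 4·Σ_{j≠i} q_j = 0.
By symmetry each firm produces the same amount; substituting Σ_{j≠i} q_j = 2q_i yields q_i = 147/16.
Total output Q = 147/16 + 147/16 + 147/16 = 441/16.

27.56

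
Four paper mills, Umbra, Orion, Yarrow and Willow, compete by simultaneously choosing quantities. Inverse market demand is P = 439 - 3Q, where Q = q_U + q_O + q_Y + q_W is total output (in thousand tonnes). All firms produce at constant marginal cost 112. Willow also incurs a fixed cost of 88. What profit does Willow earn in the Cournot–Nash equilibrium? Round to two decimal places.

1337.72

A representative firm's profit is π_i = q_i(439 - 3Q) - 112q_i.
First-order condition (treating rivals' output as given): 327 - 6q_i - 3·Σ_{j≠i} q_j = 0.
With identical firms every q_j equals q_i, so Σ_{j≠i} q_j = 3q_i and 327 = 15q_i, giving q_i = 109/5.
Price P = 439 - 3·(436/5) = 887/5.
Willow's profit: (887/5 - 112)·(109/5) - 88 = 1337.7200.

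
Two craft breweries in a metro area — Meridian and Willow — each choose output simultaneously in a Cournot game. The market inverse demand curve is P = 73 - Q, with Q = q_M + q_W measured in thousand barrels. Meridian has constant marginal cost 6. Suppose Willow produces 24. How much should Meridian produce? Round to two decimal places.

With the rival's output fixed at 24, Meridian's profit is π_M = (73 - 24 - q_M)q_M - (6q_M) = (49 - q_M)q_M - (6q_M).
∂π_M/∂q_M = 43 - 2q_M = 0, so q_M = 43/2.

21.50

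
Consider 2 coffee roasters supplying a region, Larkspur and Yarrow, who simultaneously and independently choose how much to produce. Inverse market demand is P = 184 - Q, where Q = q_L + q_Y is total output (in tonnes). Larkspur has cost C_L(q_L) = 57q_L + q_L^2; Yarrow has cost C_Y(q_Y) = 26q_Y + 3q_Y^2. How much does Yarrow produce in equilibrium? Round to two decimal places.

16.29

Larkspur's profit: π_L = (184 - Q)q_L - (57q_L + q_L²). Setting ∂π_L/∂q_L = 0: 127 - 4q_L - (q_Y) = 0.
Yarrow's profit: π_Y = (184 - Q)q_Y - (26q_Y + 3q_Y²). Setting ∂π_Y/∂q_Y = 0: 158 - 8q_Y - (q_L) = 0.
So q_L = (127 - q_Y)/4 and q_Y = (158 - q_L)/8.
Solving the pair: q_L = 858/31, q_Y = 505/31.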